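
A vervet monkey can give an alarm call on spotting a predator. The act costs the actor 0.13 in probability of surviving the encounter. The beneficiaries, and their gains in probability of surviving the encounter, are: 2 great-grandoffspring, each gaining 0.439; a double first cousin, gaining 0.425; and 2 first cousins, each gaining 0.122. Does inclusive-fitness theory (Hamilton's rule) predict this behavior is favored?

Yes

Hamilton's rule: the trait is favored when the sum of r·B over every recipient exceeds the actor's cost C.
r to a great-grandoffspring = 0.125 (three parent–offspring links: r = (1/2)^3 = 1/8).
r to a double first cousin = 1/4 (double first cousins share both grandparent pairs — four paths of length 4: r = 4·(1/2)^4 = 1/4).
r to a first cousin = 0.125 (first cousins share one grandparent pair — two paths of length 4: r = 2·(1/2)^4 = 1/8).
Summing one r·B term per recipient: 2·0.125·0.439 + 1·0.25·0.425 + 2·0.125·0.122 = 0.2465.
0.2465 > 0.13: the indirect benefit exceeds the cost.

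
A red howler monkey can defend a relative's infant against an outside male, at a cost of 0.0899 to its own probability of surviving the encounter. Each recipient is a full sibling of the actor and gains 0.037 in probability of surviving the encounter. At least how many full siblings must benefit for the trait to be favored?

r to a full sibling = 0.5 (full sibs share both parents — two paths of length 2: r = 2·(1/2)^2 = 1/2).
Hamilton's rule: n·r·B > C  ⇒  n > C/(r·B) = 0.0899/(0.5·0.037) = 4.859.
The smallest integer exceeding 4.859 is 5.

5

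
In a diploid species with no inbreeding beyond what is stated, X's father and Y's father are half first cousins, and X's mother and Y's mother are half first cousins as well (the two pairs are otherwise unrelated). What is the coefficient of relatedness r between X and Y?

0.03125

With two independent routes of shared ancestry, r is the sum of the two contributions.
X and Y are related in two ways: half second cousins through their fathers (r = 1/64) and half second cousins through their mothers (r = 1/64).
r = 1/64 + 1/64 = 1/32 = 0.03125.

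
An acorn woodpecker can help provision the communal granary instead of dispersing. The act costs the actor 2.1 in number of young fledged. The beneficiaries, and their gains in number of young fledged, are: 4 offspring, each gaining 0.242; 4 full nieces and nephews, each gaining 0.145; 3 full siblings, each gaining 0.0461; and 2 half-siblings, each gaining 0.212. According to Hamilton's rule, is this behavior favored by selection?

No

Hamilton's rule: the trait is favored when the sum of r·B over every recipient exceeds the actor's cost C.
r to an offspring = 0.5 (one parent–offspring link: r = (1/2)^1 = 1/2).
r to a full niece or nephew = 0.25 (full aunt/uncle↔niece/nephew: two paths of length 3 through the shared grandparent pair: r = 2·(1/2)^3 = 1/4).
r to a full sibling = 0.5 (full sibs share both parents — two paths of length 2: r = 2·(1/2)^2 = 1/2).
r to a half-sibling = 0.25 (half-sibs share one parent — one path of length 2: r = (1/2)^2 = 1/4).
Summing one r·B term per recipient: 4·0.5·0.242 + 4·0.25·0.145 + 3·0.5·0.0461 + 2·0.25·0.212 = 0.80415.
0.80415 < 2.1: the indirect benefit is less than the cost.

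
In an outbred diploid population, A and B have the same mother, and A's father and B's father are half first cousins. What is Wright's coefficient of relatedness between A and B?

Wright's path rule: contributions from independent ancestry routes add.
A and B are related in two ways: half-sibs through their shared mother (r = 1/4) and half second cousins through their fathers (r = 1/64).
r = 1/4 + 1/64 = 0.265625.

0.265625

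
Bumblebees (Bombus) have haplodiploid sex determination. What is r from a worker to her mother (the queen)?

One meiotic link between diploid queen and diploid daughter: r = 1/2.

0.5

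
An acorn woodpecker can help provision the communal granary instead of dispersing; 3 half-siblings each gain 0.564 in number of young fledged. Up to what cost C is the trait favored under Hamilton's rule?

0.423

r to a half-sibling = 1/4 (half-sibs share one parent — one path of length 2: r = (1/2)^2 = 1/4).
Hamilton's rule: n·r·B > C, so the trait is favored while C < n·r·B = 3·0.25·0.564 = 0.423.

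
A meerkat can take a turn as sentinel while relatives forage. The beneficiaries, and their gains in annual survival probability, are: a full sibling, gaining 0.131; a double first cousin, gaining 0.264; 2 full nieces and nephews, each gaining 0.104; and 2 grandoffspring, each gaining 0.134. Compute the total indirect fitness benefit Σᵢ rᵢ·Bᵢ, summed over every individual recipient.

0.2505

r to a full sibling = 1/2 (full sibs share both parents — two paths of length 2: r = 2·(1/2)^2 = 1/2).
r to a double first cousin = 0.25 (double first cousins share both grandparent pairs — four paths of length 4: r = 4·(1/2)^4 = 1/4).
r to a full niece or nephew = 0.25 (full aunt/uncle↔niece/nephew: two paths of length 3 through the shared grandparent pair: r = 2·(1/2)^3 = 1/4).
r to a grandoffspring = 0.25 (two parent–offspring links: r = (1/2)^2 = 1/4).
Summing one r·B term per recipient: 1·0.5·0.131 + 1·0.25·0.264 + 2·0.25·0.104 + 2·0.25·0.134 = 0.2505.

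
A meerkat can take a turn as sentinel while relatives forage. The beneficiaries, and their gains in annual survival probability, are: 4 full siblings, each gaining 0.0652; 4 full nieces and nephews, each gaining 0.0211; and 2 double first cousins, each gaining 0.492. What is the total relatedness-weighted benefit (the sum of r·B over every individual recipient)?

0.3975

r to a full sibling = 1/2 (full sibs share both parents — two paths of length 2: r = 2·(1/2)^2 = 1/2).
r to a full niece or nephew = 1/4 (full aunt/uncle↔niece/nephew: two paths of length 3 through the shared grandparent pair: r = 2·(1/2)^3 = 1/4).
r to a double first cousin = 0.25 (double first cousins share both grandparent pairs — four paths of length 4: r = 4·(1/2)^4 = 1/4).
Summing one r·B term per recipient: 4·0.5·0.0652 + 4·0.25·0.0211 + 2·0.25·0.492 = 0.3975.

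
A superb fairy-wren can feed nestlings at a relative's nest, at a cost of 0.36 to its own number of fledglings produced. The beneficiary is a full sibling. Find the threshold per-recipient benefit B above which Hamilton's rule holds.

0.72

r to a full sibling = 1/2 (full sibs share both parents — two paths of length 2: r = 2·(1/2)^2 = 1/2).
Hamilton's rule with n recipients of equal r: n·r·B > C, so B > C/(n·r) = 0.36/(1·0.5) = 0.72.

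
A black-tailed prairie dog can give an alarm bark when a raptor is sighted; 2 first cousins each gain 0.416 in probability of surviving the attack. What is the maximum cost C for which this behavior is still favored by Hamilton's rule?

r to a first cousin = 1/8 (first cousins share one grandparent pair — two paths of length 4: r = 2·(1/2)^4 = 1/8).
Hamilton's rule: n·r·B > C, so the trait is favored while C < n·r·B = 2·0.125·0.416 = 0.104.

0.104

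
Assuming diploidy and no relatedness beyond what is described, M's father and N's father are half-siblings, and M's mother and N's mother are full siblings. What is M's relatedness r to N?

With two independent routes of shared ancestry, r is the sum of the two contributions.
M and N are related in two ways: half first cousins through their fathers (r = 1/16) and first cousins through their mothers (r = 1/8).
r = 1/16 + 1/8 = 0.1875.

0.1875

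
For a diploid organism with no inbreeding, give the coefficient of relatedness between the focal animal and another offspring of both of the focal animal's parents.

0.5

Each parent–offspring link contributes a factor of 1/2, and independent paths through distinct common ancestors add.
Full sibs share both parents — two paths of length 2: r = 2·(1/2)^2 = 1/2.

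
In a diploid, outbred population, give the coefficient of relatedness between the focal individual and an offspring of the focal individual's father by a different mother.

0.25

Each parent–offspring link contributes a factor of 1/2, and independent paths through distinct common ancestors add.
Half-sibs share one parent — one path of length 2: r = (1/2)^2 = 1/4.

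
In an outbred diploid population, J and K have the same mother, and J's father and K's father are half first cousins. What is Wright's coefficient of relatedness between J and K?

0.265625

Independent pedigree routes through distinct common ancestors add.
J and K are related in two ways: half-sibs through their shared mother (r = 1/4) and half second cousins through their fathers (r = 1/64).
r = 1/4 + 1/64 = 17/64 = 0.265625.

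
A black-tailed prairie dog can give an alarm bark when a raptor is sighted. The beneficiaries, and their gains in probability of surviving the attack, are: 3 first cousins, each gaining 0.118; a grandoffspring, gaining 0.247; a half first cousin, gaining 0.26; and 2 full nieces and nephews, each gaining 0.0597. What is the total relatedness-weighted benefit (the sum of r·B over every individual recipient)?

r to a first cousin = 0.125 (first cousins share one grandparent pair — two paths of length 4: r = 2·(1/2)^4 = 1/8).
r to a grandoffspring = 0.25 (two parent–offspring links: r = (1/2)^2 = 1/4).
r to a half first cousin = 0.0625 (half first cousins share one grandparent — one path of length 4: r = (1/2)^4 = 1/16).
r to a full niece or nephew = 1/4 (full aunt/uncle↔niece/nephew: two paths of length 3 through the shared grandparent pair: r = 2·(1/2)^3 = 1/4).
Summing one r·B term per recipient: 3·0.125·0.118 + 1·0.25·0.247 + 1·0.0625·0.26 + 2·0.25·0.0597 = 0.1521.

0.1521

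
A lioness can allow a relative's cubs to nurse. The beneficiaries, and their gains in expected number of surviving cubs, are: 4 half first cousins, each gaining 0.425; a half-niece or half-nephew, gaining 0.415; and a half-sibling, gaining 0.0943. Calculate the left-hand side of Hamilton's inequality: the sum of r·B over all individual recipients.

0.1817

r to a half first cousin = 0.0625 (half first cousins share one grandparent — one path of length 4: r = (1/2)^4 = 1/16).
r to a half-niece or half-nephew = 1/8 (half-aunt/uncle↔niece/nephew: one path of length 3: r = (1/2)^3 = 1/8).
r to a half-sibling = 0.25 (half-sibs share one parent — one path of length 2: r = (1/2)^2 = 1/4).
Summing one r·B term per recipient: 4·0.0625·0.425 + 1·0.125·0.415 + 1·0.25·0.0943 = 0.1817.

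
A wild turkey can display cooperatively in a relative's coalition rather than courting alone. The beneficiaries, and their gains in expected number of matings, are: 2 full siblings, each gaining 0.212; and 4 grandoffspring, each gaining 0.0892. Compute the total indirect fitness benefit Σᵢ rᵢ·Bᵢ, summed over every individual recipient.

r to a full sibling = 1/2 (full sibs share both parents — two paths of length 2: r = 2·(1/2)^2 = 1/2).
r to a grandoffspring = 1/4 (two parent–offspring links: r = (1/2)^2 = 1/4).
Summing one r·B term per recipient: 2·0.5·0.212 + 4·0.25·0.0892 = 0.3012.

0.3012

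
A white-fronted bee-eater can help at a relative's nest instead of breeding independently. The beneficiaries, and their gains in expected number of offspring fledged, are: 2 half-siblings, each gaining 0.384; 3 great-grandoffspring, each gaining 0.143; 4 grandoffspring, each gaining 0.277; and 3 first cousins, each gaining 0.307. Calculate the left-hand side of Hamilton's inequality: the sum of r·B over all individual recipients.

r to a half-sibling = 0.25 (half-sibs share one parent — one path of length 2: r = (1/2)^2 = 1/4).
r to a great-grandoffspring = 1/8 (three parent–offspring links: r = (1/2)^3 = 1/8).
r to a grandoffspring = 1/4 (two parent–offspring links: r = (1/2)^2 = 1/4).
r to a first cousin = 1/8 (first cousins share one grandparent pair — two paths of length 4: r = 2·(1/2)^4 = 1/8).
Summing one r·B term per recipient: 2·0.25·0.384 + 3·0.125·0.143 + 4·0.25·0.277 + 3·0.125·0.307 = 0.63775.

0.63775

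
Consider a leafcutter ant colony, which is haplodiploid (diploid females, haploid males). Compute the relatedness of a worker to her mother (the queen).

One meiotic link between diploid queen and diploid daughter: r = 1/2.

0.5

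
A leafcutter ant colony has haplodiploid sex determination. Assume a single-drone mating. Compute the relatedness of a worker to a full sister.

Haplodiploid full sisters inherit their father's entire haploid genome identically (contributing 1/2) and on average half of their mother's contribution (1/2 · 1/2 = 1/4); r = 1/2 + 1/4 = 3/4.

0.75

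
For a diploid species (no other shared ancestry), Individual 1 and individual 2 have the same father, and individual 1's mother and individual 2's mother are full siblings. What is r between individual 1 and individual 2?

0.375

Independent pedigree routes through distinct common ancestors add.
Individual 1 and individual 2 are related in two ways: half-sibs through their shared father (r = 1/4) and first cousins through their mothers (r = 1/8).
r = 1/4 + 1/8 = 0.375.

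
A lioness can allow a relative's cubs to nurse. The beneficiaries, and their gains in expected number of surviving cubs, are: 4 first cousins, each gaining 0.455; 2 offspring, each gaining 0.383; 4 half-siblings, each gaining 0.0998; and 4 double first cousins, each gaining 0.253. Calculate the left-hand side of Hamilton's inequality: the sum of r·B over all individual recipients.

0.9633

r to a first cousin = 0.125 (first cousins share one grandparent pair — two paths of length 4: r = 2·(1/2)^4 = 1/8).
r to an offspring = 1/2 (one parent–offspring link: r = (1/2)^1 = 1/2).
r to a half-sibling = 0.25 (half-sibs share one parent — one path of length 2: r = (1/2)^2 = 1/4).
r to a double first cousin = 0.25 (double first cousins share both grandparent pairs — four paths of length 4: r = 4·(1/2)^4 = 1/4).
Summing one r·B term per recipient: 4·0.125·0.455 + 2·0.5·0.383 + 4·0.25·0.0998 + 4·0.25·0.253 = 0.9633.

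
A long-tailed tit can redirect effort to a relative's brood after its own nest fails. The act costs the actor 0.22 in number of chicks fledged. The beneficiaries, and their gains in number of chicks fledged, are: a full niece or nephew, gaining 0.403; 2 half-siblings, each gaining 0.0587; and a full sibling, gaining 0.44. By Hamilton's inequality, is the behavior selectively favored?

Yes

Hamilton's rule: the trait is favored when the sum of r·B over every recipient exceeds the actor's cost C.
r to a full niece or nephew = 1/4 (full aunt/uncle↔niece/nephew: two paths of length 3 through the shared grandparent pair: r = 2·(1/2)^3 = 1/4).
r to a half-sibling = 1/4 (half-sibs share one parent — one path of length 2: r = (1/2)^2 = 1/4).
r to a full sibling = 1/2 (full sibs share both parents — two paths of length 2: r = 2·(1/2)^2 = 1/2).
Summing one r·B term per recipient: 1·0.25·0.403 + 2·0.25·0.0587 + 1·0.5·0.44 = 0.3501.
0.3501 > 0.22: the indirect benefit exceeds the cost.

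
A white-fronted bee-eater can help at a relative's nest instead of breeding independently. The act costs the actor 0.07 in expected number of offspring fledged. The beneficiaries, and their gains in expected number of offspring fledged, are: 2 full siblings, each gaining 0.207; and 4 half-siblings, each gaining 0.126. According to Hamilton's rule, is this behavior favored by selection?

Hamilton's rule: the trait is favored when the sum of r·B over every recipient exceeds the actor's cost C.
r to a full sibling = 1/2 (full sibs share both parents — two paths of length 2: r = 2·(1/2)^2 = 1/2).
r to a half-sibling = 0.25 (half-sibs share one parent — one path of length 2: r = (1/2)^2 = 1/4).
Summing one r·B term per recipient: 2·0.5·0.207 + 4·0.25·0.126 = 0.333.
0.333 > 0.07: the indirect benefit exceeds the cost.

Yes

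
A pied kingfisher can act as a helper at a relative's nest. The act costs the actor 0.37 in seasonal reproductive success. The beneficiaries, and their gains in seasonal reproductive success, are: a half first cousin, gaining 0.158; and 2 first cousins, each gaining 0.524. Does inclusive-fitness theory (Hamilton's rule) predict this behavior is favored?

No

Hamilton's rule: the trait is favored when the sum of r·B over every recipient exceeds the actor's cost C.
r to a half first cousin = 1/16 (half first cousins share one grandparent — one path of length 4: r = (1/2)^4 = 1/16).
r to a first cousin = 1/8 (first cousins share one grandparent pair — two paths of length 4: r = 2·(1/2)^4 = 1/8).
Summing one r·B term per recipient: 1·0.0625·0.158 + 2·0.125·0.524 = 0.140875.
0.140875 < 0.37: the indirect benefit is less than the cost.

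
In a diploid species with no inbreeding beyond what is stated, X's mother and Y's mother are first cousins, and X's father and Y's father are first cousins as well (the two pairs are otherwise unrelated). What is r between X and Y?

Independent pedigree routes through distinct common ancestors add.
X and Y are related in two ways: second cousins through their mothers (r = 1/32) and second cousins through their fathers (r = 1/32).
r = 1/32 + 1/32 = 0.0625.

0.0625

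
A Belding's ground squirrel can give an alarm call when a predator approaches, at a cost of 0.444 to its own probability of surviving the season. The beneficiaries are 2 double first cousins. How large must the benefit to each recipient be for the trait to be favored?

r to a double first cousin = 1/4 (double first cousins share both grandparent pairs — four paths of length 4: r = 4·(1/2)^4 = 1/4).
Hamilton's rule with n recipients of equal r: n·r·B > C, so B > C/(n·r) = 0.444/(2·0.25) = 0.888.

0.888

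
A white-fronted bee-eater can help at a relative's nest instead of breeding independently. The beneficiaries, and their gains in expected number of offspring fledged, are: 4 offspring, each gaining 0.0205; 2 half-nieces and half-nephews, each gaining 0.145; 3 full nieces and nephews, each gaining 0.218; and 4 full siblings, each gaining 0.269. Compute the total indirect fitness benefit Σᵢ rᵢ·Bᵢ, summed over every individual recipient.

r to an offspring = 1/2 (one parent–offspring link: r = (1/2)^1 = 1/2).
r to a half-niece or half-nephew = 0.125 (half-aunt/uncle↔niece/nephew: one path of length 3: r = (1/2)^3 = 1/8).
r to a full niece or nephew = 0.25 (full aunt/uncle↔niece/nephew: two paths of length 3 through the shared grandparent pair: r = 2·(1/2)^3 = 1/4).
r to a full sibling = 0.5 (full sibs share both parents — two paths of length 2: r = 2·(1/2)^2 = 1/2).
Summing one r·B term per recipient: 4·0.5·0.0205 + 2·0.125·0.145 + 3·0.25·0.218 + 4·0.5·0.269 = 0.77875.

0.77875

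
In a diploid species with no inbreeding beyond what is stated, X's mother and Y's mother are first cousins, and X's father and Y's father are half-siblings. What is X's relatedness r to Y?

0.09375

Independent pedigree routes through distinct common ancestors add.
X and Y are related in two ways: second cousins through their mothers (r = 1/32) and half first cousins through their fathers (r = 1/16).
r = 1/32 + 1/16 = 0.09375.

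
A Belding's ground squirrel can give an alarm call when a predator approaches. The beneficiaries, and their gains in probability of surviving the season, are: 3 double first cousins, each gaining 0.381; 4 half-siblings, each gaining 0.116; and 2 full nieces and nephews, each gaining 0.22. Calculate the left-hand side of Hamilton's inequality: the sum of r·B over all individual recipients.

r to a double first cousin = 0.25 (double first cousins share both grandparent pairs — four paths of length 4: r = 4·(1/2)^4 = 1/4).
r to a half-sibling = 1/4 (half-sibs share one parent — one path of length 2: r = (1/2)^2 = 1/4).
r to a full niece or nephew = 0.25 (full aunt/uncle↔niece/nephew: two paths of length 3 through the shared grandparent pair: r = 2·(1/2)^3 = 1/4).
Summing one r·B term per recipient: 3·0.25·0.381 + 4·0.25·0.116 + 2·0.25·0.22 = 0.51175.

0.51175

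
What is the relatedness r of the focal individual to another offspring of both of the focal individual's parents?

0.5

Each parent–offspring link contributes a factor of 1/2, and independent paths through distinct common ancestors add.
Full sibs share both parents — two paths of length 2: r = 2·(1/2)^2 = 1/2.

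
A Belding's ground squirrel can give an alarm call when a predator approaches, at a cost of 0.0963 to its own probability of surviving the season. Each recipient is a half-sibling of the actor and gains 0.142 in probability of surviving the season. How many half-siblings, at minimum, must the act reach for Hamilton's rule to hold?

r to a half-sibling = 0.25 (half-sibs share one parent — one path of length 2: r = (1/2)^2 = 1/4).
Hamilton's rule: n·r·B > C  ⇒  n > C/(r·B) = 0.0963/(0.25·0.142) = 2.713.
The smallest integer exceeding 2.713 is 3.

3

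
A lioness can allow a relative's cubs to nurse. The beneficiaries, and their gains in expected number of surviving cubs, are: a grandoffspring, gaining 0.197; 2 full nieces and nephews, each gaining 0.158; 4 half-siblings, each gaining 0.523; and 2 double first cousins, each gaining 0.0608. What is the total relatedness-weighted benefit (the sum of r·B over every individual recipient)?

r to a grandoffspring = 1/4 (two parent–offspring links: r = (1/2)^2 = 1/4).
r to a full niece or nephew = 1/4 (full aunt/uncle↔niece/nephew: two paths of length 3 through the shared grandparent pair: r = 2·(1/2)^3 = 1/4).
r to a half-sibling = 1/4 (half-sibs share one parent — one path of length 2: r = (1/2)^2 = 1/4).
r to a double first cousin = 0.25 (double first cousins share both grandparent pairs — four paths of length 4: r = 4·(1/2)^4 = 1/4).
Summing one r·B term per recipient: 1·0.25·0.197 + 2·0.25·0.158 + 4·0.25·0.523 + 2·0.25·0.0608 = 0.68165.

0.68165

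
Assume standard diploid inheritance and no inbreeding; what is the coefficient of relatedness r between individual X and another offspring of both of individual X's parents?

0.5

Each parent–offspring link contributes a factor of 1/2, and independent paths through distinct common ancestors add.
Full sibs share both parents — two paths of length 2: r = 2·(1/2)^2 = 1/2.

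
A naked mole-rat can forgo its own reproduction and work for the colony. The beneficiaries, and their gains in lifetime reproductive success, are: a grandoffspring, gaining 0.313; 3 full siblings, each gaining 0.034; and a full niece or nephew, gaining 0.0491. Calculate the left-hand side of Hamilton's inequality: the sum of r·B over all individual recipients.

0.141525

r to a grandoffspring = 1/4 (two parent–offspring links: r = (1/2)^2 = 1/4).
r to a full sibling = 1/2 (full sibs share both parents — two paths of length 2: r = 2·(1/2)^2 = 1/2).
r to a full niece or nephew = 0.25 (full aunt/uncle↔niece/nephew: two paths of length 3 through the shared grandparent pair: r = 2·(1/2)^3 = 1/4).
Summing one r·B term per recipient: 1·0.25·0.313 + 3·0.5·0.034 + 1·0.25·0.0491 = 0.141525.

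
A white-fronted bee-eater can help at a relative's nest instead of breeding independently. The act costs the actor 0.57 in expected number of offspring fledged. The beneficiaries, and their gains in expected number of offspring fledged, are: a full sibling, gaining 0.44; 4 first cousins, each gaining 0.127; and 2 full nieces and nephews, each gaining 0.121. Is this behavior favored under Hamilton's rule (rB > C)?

No

Hamilton's rule: the trait is favored when the sum of r·B over every recipient exceeds the actor's cost C.
r to a full sibling = 1/2 (full sibs share both parents — two paths of length 2: r = 2·(1/2)^2 = 1/2).
r to a first cousin = 1/8 (first cousins share one grandparent pair — two paths of length 4: r = 2·(1/2)^4 = 1/8).
r to a full niece or nephew = 0.25 (full aunt/uncle↔niece/nephew: two paths of length 3 through the shared grandparent pair: r = 2·(1/2)^3 = 1/4).
Summing one r·B term per recipient: 1·0.5·0.44 + 4·0.125·0.127 + 2·0.25·0.121 = 0.344.
0.344 < 0.57: the indirect benefit is less than the cost.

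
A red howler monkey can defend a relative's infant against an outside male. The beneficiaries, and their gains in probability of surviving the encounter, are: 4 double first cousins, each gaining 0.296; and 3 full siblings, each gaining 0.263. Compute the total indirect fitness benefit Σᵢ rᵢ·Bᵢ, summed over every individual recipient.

0.6905

r to a double first cousin = 0.25 (double first cousins share both grandparent pairs — four paths of length 4: r = 4·(1/2)^4 = 1/4).
r to a full sibling = 0.5 (full sibs share both parents — two paths of length 2: r = 2·(1/2)^2 = 1/2).
Summing one r·B term per recipient: 4·0.25·0.296 + 3·0.5·0.263 = 0.6905.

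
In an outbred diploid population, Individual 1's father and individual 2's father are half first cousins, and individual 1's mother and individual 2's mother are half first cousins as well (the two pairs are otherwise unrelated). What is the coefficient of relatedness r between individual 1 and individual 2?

0.03125

Wright's path rule: contributions from independent ancestry routes add.
Individual 1 and individual 2 are related in two ways: half second cousins through their fathers (r = 1/64) and half second cousins through their mothers (r = 1/64).
r = 1/64 + 1/64 = 0.03125.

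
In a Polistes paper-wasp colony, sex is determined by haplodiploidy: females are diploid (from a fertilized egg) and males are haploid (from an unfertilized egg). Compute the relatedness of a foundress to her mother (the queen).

One meiotic link between diploid queen and diploid daughter: r = 1/2.

0.5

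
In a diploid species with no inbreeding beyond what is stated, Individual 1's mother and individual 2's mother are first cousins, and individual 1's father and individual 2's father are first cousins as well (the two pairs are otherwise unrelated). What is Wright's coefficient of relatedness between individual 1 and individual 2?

0.0625

Independent pedigree routes through distinct common ancestors add.
Individual 1 and individual 2 are related in two ways: second cousins through their mothers (r = 1/32) and second cousins through their fathers (r = 1/32).
r = 1/32 + 1/32 = 0.0625.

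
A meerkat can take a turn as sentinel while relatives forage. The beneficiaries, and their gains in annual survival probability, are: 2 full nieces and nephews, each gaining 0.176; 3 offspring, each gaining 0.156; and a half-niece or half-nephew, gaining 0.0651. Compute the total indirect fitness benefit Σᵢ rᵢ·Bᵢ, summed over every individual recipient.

0.3301375

r to a full niece or nephew = 0.25 (full aunt/uncle↔niece/nephew: two paths of length 3 through the shared grandparent pair: r = 2·(1/2)^3 = 1/4).
r to an offspring = 1/2 (one parent–offspring link: r = (1/2)^1 = 1/2).
r to a half-niece or half-nephew = 1/8 (half-aunt/uncle↔niece/nephew: one path of length 3: r = (1/2)^3 = 1/8).
Summing one r·B term per recipient: 2·0.25·0.176 + 3·0.5·0.156 + 1·0.125·0.0651 = 0.3301375.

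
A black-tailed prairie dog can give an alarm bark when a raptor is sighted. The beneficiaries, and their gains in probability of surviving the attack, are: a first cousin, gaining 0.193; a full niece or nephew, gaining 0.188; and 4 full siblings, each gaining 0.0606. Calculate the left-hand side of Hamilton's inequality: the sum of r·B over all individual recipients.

r to a first cousin = 1/8 (first cousins share one grandparent pair — two paths of length 4: r = 2·(1/2)^4 = 1/8).
r to a full niece or nephew = 0.25 (full aunt/uncle↔niece/nephew: two paths of length 3 through the shared grandparent pair: r = 2·(1/2)^3 = 1/4).
r to a full sibling = 0.5 (full sibs share both parents — two paths of length 2: r = 2·(1/2)^2 = 1/2).
Summing one r·B term per recipient: 1·0.125·0.193 + 1·0.25·0.188 + 4·0.5·0.0606 = 0.192325.

0.192325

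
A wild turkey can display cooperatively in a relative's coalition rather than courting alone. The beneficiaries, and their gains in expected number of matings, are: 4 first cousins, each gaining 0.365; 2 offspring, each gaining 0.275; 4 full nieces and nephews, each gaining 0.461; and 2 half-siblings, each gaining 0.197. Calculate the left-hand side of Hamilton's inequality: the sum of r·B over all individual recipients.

1.017

r to a first cousin = 0.125 (first cousins share one grandparent pair — two paths of length 4: r = 2·(1/2)^4 = 1/8).
r to an offspring = 0.5 (one parent–offspring link: r = (1/2)^1 = 1/2).
r to a full niece or nephew = 1/4 (full aunt/uncle↔niece/nephew: two paths of length 3 through the shared grandparent pair: r = 2·(1/2)^3 = 1/4).
r to a half-sibling = 0.25 (half-sibs share one parent — one path of length 2: r = (1/2)^2 = 1/4).
Summing one r·B term per recipient: 4·0.125·0.365 + 2·0.5·0.275 + 4·0.25·0.461 + 2·0.25·0.197 = 1.017.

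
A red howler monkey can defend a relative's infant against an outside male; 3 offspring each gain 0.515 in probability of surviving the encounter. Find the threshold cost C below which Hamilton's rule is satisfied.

0.7725

r to an offspring = 0.5 (one parent–offspring link: r = (1/2)^1 = 1/2).
Hamilton's rule: n·r·B > C, so the trait is favored while C < n·r·B = 3·0.5·0.515 = 0.7725.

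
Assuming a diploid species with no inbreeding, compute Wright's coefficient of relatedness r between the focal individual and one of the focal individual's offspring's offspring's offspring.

Each parent–offspring link contributes a factor of 1/2, and independent paths through distinct common ancestors add.
Three parent–offspring links: r = (1/2)^3 = 1/8.

0.125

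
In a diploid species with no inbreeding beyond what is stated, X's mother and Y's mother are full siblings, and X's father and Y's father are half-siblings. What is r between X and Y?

Independent pedigree routes through distinct common ancestors add.
X and Y are related in two ways: first cousins through their mothers (r = 1/8) and half first cousins through their fathers (r = 1/16).
r = 1/8 + 1/16 = 0.1875.

0.1875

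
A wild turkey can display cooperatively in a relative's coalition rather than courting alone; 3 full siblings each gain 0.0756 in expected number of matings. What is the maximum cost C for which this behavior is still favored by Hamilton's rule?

0.1134

r to a full sibling = 1/2 (full sibs share both parents — two paths of length 2: r = 2·(1/2)^2 = 1/2).
Hamilton's rule: n·r·B > C, so the trait is favored while C < n·r·B = 3·0.5·0.0756 = 0.1134.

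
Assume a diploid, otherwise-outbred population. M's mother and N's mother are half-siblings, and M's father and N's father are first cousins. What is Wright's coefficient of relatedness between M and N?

0.09375

Independent pedigree routes through distinct common ancestors add.
M and N are related in two ways: half first cousins through their mothers (r = 1/16) and second cousins through their fathers (r = 1/32).
r = 1/16 + 1/32 = 0.09375.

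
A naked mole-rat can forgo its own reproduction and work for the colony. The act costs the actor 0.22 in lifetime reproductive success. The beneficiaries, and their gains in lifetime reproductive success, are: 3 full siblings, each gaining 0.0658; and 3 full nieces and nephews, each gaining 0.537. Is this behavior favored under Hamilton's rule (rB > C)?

Yes

Hamilton's rule: the trait is favored when the sum of r·B over every recipient exceeds the actor's cost C.
r to a full sibling = 0.5 (full sibs share both parents — two paths of length 2: r = 2·(1/2)^2 = 1/2).
r to a full niece or nephew = 1/4 (full aunt/uncle↔niece/nephew: two paths of length 3 through the shared grandparent pair: r = 2·(1/2)^3 = 1/4).
Summing one r·B term per recipient: 3·0.5·0.0658 + 3·0.25·0.537 = 0.50145.
0.50145 > 0.22: the indirect benefit exceeds the cost.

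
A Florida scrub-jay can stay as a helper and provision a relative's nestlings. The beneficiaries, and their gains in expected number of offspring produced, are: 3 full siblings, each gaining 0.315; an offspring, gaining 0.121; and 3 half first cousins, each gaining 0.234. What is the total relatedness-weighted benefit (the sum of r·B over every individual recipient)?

0.576875

r to a full sibling = 1/2 (full sibs share both parents — two paths of length 2: r = 2·(1/2)^2 = 1/2).
r to an offspring = 0.5 (one parent–offspring link: r = (1/2)^1 = 1/2).
r to a half first cousin = 0.0625 (half first cousins share one grandparent — one path of length 4: r = (1/2)^4 = 1/16).
Summing one r·B term per recipient: 3·0.5·0.315 + 1·0.5·0.121 + 3·0.0625·0.234 = 0.576875.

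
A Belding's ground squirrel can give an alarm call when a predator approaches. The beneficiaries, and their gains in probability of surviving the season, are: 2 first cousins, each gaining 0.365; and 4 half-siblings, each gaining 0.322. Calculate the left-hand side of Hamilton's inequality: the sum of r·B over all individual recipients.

0.41325

r to a first cousin = 1/8 (first cousins share one grandparent pair — two paths of length 4: r = 2·(1/2)^4 = 1/8).
r to a half-sibling = 1/4 (half-sibs share one parent — one path of length 2: r = (1/2)^2 = 1/4).
Summing one r·B term per recipient: 2·0.125·0.365 + 4·0.25·0.322 = 0.41325.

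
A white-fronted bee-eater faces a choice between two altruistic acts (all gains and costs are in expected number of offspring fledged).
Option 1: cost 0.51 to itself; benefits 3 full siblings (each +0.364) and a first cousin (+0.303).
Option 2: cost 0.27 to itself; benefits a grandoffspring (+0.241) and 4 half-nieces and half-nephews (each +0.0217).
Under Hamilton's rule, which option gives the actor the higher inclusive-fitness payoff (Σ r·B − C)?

Option 1

Option 1: r to a full sibling = 0.5.
Option 1: r to a first cousin = 0.125.
Option 1: Σ r·B − C = (3·0.5·0.364 + 1·0.125·0.303) − 0.51 = 0.073875.
Option 2: r to a grandoffspring = 0.25.
Option 2: r to a half-niece or half-nephew = 0.125.
Option 2: Σ r·B − C = (1·0.25·0.241 + 4·0.125·0.0217) − 0.27 = -0.1989.
Option 1 has the higher net inclusive-fitness payoff.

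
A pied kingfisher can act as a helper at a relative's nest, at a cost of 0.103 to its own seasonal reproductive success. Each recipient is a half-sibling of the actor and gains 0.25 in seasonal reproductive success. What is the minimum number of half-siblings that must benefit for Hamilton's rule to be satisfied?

2

r to a half-sibling = 1/4 (half-sibs share one parent — one path of length 2: r = (1/2)^2 = 1/4).
Hamilton's rule: n·r·B > C  ⇒  n > C/(r·B) = 0.103/(0.25·0.25) = 1.648.
The smallest integer exceeding 1.648 is 2.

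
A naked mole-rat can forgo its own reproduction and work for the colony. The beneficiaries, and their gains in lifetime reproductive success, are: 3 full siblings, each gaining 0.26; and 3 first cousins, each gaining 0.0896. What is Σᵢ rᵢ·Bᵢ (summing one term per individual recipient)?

0.4236

r to a full sibling = 1/2 (full sibs share both parents — two paths of length 2: r = 2·(1/2)^2 = 1/2).
r to a first cousin = 1/8 (first cousins share one grandparent pair — two paths of length 4: r = 2·(1/2)^4 = 1/8).
Summing one r·B term per recipient: 3·0.5·0.26 + 3·0.125·0.0896 = 0.4236.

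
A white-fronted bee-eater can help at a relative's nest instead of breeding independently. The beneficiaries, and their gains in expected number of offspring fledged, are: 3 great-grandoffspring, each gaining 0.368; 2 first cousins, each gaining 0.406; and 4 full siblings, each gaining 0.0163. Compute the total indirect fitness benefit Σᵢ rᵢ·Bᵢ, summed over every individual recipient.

0.2721

r to a great-grandoffspring = 1/8 (three parent–offspring links: r = (1/2)^3 = 1/8).
r to a first cousin = 0.125 (first cousins share one grandparent pair — two paths of length 4: r = 2·(1/2)^4 = 1/8).
r to a full sibling = 1/2 (full sibs share both parents — two paths of length 2: r = 2·(1/2)^2 = 1/2).
Summing one r·B term per recipient: 3·0.125·0.368 + 2·0.125·0.406 + 4·0.5·0.0163 = 0.2721.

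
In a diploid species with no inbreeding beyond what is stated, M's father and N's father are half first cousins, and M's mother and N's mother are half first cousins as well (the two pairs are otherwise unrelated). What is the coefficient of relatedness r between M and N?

Independent pedigree routes through distinct common ancestors add.
M and N are related in two ways: half second cousins through their fathers (r = 1/64) and half second cousins through their mothers (r = 1/64).
r = 1/64 + 1/64 = 1/32 = 0.03125.

0.03125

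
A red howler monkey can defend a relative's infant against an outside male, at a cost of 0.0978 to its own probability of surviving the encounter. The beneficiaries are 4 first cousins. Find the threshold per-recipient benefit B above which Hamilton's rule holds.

r to a first cousin = 0.125 (first cousins share one grandparent pair — two paths of length 4: r = 2·(1/2)^4 = 1/8).
Hamilton's rule with n recipients of equal r: n·r·B > C, so B > C/(n·r) = 0.0978/(4·0.125) = 0.1956.

0.1956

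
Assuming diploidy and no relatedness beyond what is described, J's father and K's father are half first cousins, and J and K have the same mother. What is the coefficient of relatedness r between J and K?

0.265625

With two independent routes of shared ancestry, r is the sum of the two contributions.
J and K are related in two ways: half second cousins through their fathers (r = 1/64) and half-sibs through their shared mother (r = 1/4).
r = 1/64 + 1/4 = 17/64 = 0.265625.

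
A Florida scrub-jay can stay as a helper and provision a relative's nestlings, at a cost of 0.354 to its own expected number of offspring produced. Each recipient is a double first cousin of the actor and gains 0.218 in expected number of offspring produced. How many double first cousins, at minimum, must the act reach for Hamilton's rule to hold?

r to a double first cousin = 1/4 (double first cousins share both grandparent pairs — four paths of length 4: r = 4·(1/2)^4 = 1/4).
Hamilton's rule: n·r·B > C  ⇒  n > C/(r·B) = 0.354/(0.25·0.218) = 6.495.
The smallest integer exceeding 6.495 is 7.

7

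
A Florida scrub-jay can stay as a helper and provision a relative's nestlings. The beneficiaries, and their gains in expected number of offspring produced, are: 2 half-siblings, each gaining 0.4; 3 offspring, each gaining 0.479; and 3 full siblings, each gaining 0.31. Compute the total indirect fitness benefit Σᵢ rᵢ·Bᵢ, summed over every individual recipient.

1.3835

r to a half-sibling = 1/4 (half-sibs share one parent — one path of length 2: r = (1/2)^2 = 1/4).
r to an offspring = 0.5 (one parent–offspring link: r = (1/2)^1 = 1/2).
r to a full sibling = 1/2 (full sibs share both parents — two paths of length 2: r = 2·(1/2)^2 = 1/2).
Summing one r·B term per recipient: 2·0.25·0.4 + 3·0.5·0.479 + 3·0.5·0.31 = 1.3835.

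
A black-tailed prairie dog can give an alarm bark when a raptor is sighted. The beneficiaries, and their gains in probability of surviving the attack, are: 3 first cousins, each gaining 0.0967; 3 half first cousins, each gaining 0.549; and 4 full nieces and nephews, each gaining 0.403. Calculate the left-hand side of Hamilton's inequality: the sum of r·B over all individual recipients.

0.5422

r to a first cousin = 0.125 (first cousins share one grandparent pair — two paths of length 4: r = 2·(1/2)^4 = 1/8).
r to a half first cousin = 0.0625 (half first cousins share one grandparent — one path of length 4: r = (1/2)^4 = 1/16).
r to a full niece or nephew = 1/4 (full aunt/uncle↔niece/nephew: two paths of length 3 through the shared grandparent pair: r = 2·(1/2)^3 = 1/4).
Summing one r·B term per recipient: 3·0.125·0.0967 + 3·0.0625·0.549 + 4·0.25·0.403 = 0.5422.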